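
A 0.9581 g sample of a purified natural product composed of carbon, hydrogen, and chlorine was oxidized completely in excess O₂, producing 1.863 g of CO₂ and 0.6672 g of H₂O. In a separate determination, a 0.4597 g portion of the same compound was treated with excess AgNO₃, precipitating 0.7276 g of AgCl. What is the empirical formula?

C4H7Cl

mol C = 1.863 g CO₂ ÷ 44.009 g/mol = 0.042332 mol
mol H = 2 × 0.6672 g H₂O ÷ 18.015 g/mol = 0.074072 mol
From the AgCl data: mol Cl per gram of compound = (0.7276 ÷ 143.318) ÷ 0.4597 = 0.011044 mol/g, so in the 0.9581 g combustion sample mol Cl = 0.010581 mol
Divide by the smallest (0.010581 mol): C 4.001, H 7.000, Cl 1.000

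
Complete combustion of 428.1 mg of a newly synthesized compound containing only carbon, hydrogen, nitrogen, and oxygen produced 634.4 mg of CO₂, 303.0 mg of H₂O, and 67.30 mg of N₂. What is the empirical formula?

mol C = 0.6344 g CO₂ ÷ 44.009 g/mol = 0.014415 mol
mol H = 2 × 0.3030 g H₂O ÷ 18.015 g/mol = 0.033639 mol
mol N = 2 × 0.06730 g N₂ ÷ 28.014 g/mol = 0.0048047 mol
mass O = 0.4281 − (0.17314 + 0.033908 + 0.067300) = 0.15375 g → mol O = 0.15375 ÷ 15.999 = 0.0096100 mol
Divide by the smallest (0.0048047 mol): C 3.000, H 7.001, N 1.000, O 2.000

C3H7NO2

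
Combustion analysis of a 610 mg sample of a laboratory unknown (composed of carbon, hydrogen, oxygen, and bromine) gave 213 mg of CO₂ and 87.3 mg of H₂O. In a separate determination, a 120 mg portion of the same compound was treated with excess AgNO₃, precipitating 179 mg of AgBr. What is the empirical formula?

CH2BrO2

mol C = 0.213 g CO₂ ÷ 44.009 g/mol = 0.004840 mol
mol H = 2 × 0.0873 g H₂O ÷ 18.015 g/mol = 0.009692 mol
From the AgBr data: mol Br per gram of compound = (0.179 ÷ 187.772) ÷ 0.120 = 0.007944 mol/g, so in the 0.610 g combustion sample mol Br = 0.004846 mol
mass O = 0.610 − (0.05813 + 0.009769 + 0.3872) = 0.1549 g → mol O = 0.1549 ÷ 15.999 = 0.009682 mol
Divide by the smallest (0.004840 mol): C 1.000, H 2.002, Br 1.001, O 2.000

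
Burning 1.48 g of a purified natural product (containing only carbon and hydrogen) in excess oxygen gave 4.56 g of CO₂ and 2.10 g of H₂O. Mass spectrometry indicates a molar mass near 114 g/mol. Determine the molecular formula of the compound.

mol C = 4.56 g CO₂ ÷ 44.009 g/mol = 0.1036 mol
mol H = 2 × 2.10 g H₂O ÷ 18.015 g/mol = 0.2331 mol
Divide by the smallest (0.1036 mol): C 1.000, H 2.250
Multiplying each by 4 gives whole numbers: C 4.00, H 9.00
Empirical formula: C4H9
Empirical-formula mass = 57.12 g/mol; 114 ÷ 57.12 ≈ 2, so the molecular formula is C8H18.

C8H18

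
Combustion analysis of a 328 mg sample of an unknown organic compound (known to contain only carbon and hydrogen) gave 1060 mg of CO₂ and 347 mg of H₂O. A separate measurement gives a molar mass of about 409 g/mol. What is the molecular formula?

C30H48

mol C = 1.06 g CO₂ ÷ 44.009 g/mol = 0.02409 mol
mol H = 2 × 0.347 g H₂O ÷ 18.015 g/mol = 0.03852 mol
Divide by the smallest (0.02409 mol): C 1.000, H 1.599
Multiplying each by 5 gives whole numbers: C 5.00, H 8.00
Empirical formula: C5H8
Empirical-formula mass = 68.12 g/mol; 409 ÷ 68.12 ≈ 6, so the molecular formula is C30H48.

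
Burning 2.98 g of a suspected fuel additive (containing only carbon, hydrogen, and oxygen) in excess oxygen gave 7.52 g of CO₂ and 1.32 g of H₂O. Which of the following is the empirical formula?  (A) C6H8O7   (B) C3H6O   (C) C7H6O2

(C) C7H6O2

mol C = 7.52 g CO₂ ÷ 44.009 g/mol = 0.1709 mol
mol H = 2 × 1.32 g H₂O ÷ 18.015 g/mol = 0.1465 mol
mass O = 2.98 − (2.052 + 0.1477) = 0.7799 g → mol O = 0.7799 ÷ 15.999 = 0.04875 mol
Divide by the smallest (0.04875 mol): C 3.505, H 3.006, O 1.000
Multiplying each by 2 gives whole numbers: C 7.01, H 6.01, O 2.00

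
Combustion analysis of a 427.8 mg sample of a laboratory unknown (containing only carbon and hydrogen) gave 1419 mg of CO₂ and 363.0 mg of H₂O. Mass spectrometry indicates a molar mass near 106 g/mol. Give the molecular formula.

C8H10

mol C = 1.419 g CO₂ ÷ 44.009 g/mol = 0.032243 mol
mol H = 2 × 0.3630 g H₂O ÷ 18.015 g/mol = 0.040300 mol
Divide by the smallest (0.032243 mol): C 1.000, H 1.250
Multiplying each by 4 gives whole numbers: C 4.00, H 5.00
Empirical formula: C4H5
Empirical-formula mass = 53.08 g/mol; 106 ÷ 53.08 ≈ 2, so the molecular formula is C8H10.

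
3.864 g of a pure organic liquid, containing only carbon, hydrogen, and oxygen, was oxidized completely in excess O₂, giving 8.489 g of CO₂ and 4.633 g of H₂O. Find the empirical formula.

mol C = 8.489 g CO₂ ÷ 44.009 g/mol = 0.19289 mol
mol H = 2 × 4.633 g H₂O ÷ 18.015 g/mol = 0.51435 mol
mass O = 3.864 − (2.3168 + 0.51846) = 1.0287 g → mol O = 1.0287 ÷ 15.999 = 0.064298 mol
Divide by the smallest (0.064298 mol): C 3.000, H 7.999, O 1.000

C3H8O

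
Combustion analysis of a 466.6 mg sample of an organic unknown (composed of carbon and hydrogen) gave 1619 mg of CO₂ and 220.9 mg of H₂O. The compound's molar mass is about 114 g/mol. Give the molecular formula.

mol C = 1.619 g CO₂ ÷ 44.009 g/mol = 0.036788 mol
mol H = 2 × 0.2209 g H₂O ÷ 18.015 g/mol = 0.024524 mol
Divide by the smallest (0.024524 mol): C 1.500, H 1.000
Multiplying each by 2 gives whole numbers: C 3.00, H 2.00
Empirical formula: C3H2
Empirical-formula mass = 38.05 g/mol; 114 ÷ 38.05 ≈ 3, so the molecular formula is C9H6.

C9H6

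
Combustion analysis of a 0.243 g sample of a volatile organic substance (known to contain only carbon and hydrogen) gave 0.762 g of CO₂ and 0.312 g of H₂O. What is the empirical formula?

mol C = 0.762 g CO₂ ÷ 44.009 g/mol = 0.01731 mol
mol H = 2 × 0.312 g H₂O ÷ 18.015 g/mol = 0.03464 mol
Divide by the smallest (0.01731 mol): C 1.000, H 2.000

CH2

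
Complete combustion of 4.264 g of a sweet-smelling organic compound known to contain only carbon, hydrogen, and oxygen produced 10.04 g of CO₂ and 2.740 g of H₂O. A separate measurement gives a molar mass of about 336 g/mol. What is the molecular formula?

mol C = 10.04 g CO₂ ÷ 44.009 g/mol = 0.22814 mol
mol H = 2 × 2.740 g H₂O ÷ 18.015 g/mol = 0.30419 mol
mass O = 4.264 − (2.7401 + 0.30662) = 1.2172 g → mol O = 1.2172 ÷ 15.999 = 0.076083 mol
Divide by the smallest (0.076083 mol): C 2.999, H 3.998, O 1.000
Empirical formula: C3H4O
Empirical-formula mass = 56.06 g/mol; 336 ÷ 56.06 ≈ 6, so the molecular formula is C18H24O6.

C18H24O6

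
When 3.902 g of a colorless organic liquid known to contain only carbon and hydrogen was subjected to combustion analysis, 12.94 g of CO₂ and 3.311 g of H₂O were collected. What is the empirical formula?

C4H5

mol C = 12.94 g CO₂ ÷ 44.009 g/mol = 0.29403 mol
mol H = 2 × 3.311 g H₂O ÷ 18.015 g/mol = 0.36758 mol
Divide by the smallest (0.29403 mol): C 1.000, H 1.250
Multiplying each by 4 gives whole numbers: C 4.00, H 5.00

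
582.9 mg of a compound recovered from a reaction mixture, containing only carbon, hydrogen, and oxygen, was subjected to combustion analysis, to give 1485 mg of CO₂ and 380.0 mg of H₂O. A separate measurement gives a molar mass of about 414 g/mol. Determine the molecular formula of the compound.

C24H30O6

mol C = 1.485 g CO₂ ÷ 44.009 g/mol = 0.033743 mol
mol H = 2 × 0.3800 g H₂O ÷ 18.015 g/mol = 0.042187 mol
mass O = 0.5829 − (0.40529 + 0.042525) = 0.13509 g → mol O = 0.13509 ÷ 15.999 = 0.0084435 mol
Divide by the smallest (0.0084435 mol): C 3.996, H 4.996, O 1.000
Empirical formula: C4H5O
Empirical-formula mass = 69.08 g/mol; 414 ÷ 69.08 ≈ 6, so the molecular formula is C24H30O6.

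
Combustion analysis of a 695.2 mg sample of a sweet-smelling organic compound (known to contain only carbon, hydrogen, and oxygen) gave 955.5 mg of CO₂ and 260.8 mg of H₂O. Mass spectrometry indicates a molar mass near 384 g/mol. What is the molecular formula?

C12H16O14

mol C = 0.9555 g CO₂ ÷ 44.009 g/mol = 0.021711 mol
mol H = 2 × 0.2608 g H₂O ÷ 18.015 g/mol = 0.028954 mol
mass O = 0.6952 − (0.26078 + 0.029185) = 0.40524 g → mol O = 0.40524 ÷ 15.999 = 0.025329 mol
Divide by the smallest (0.021711 mol): C 1.000, H 1.334, O 1.167
Multiplying each by 6 gives whole numbers: C 6.00, H 8.00, O 7.00
Empirical formula: C6H8O7
Empirical-formula mass = 192.12 g/mol; 384 ÷ 192.12 ≈ 2, so the molecular formula is C12H16O14.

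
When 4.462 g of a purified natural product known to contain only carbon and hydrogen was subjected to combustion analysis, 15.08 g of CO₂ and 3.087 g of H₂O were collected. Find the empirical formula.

CH

mol C = 15.08 g CO₂ ÷ 44.009 g/mol = 0.34266 mol
mol H = 2 × 3.087 g H₂O ÷ 18.015 g/mol = 0.34271 mol
Divide by the smallest (0.34266 mol): C 1.000, H 1.000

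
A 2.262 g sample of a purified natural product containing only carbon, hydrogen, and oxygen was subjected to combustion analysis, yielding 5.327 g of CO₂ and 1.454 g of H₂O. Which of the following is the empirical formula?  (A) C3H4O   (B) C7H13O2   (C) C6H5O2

mol C = 5.327 g CO₂ ÷ 44.009 g/mol = 0.12104 mol
mol H = 2 × 1.454 g H₂O ÷ 18.015 g/mol = 0.16142 mol
mass O = 2.262 − (1.4539 + 0.16271) = 0.64544 g → mol O = 0.64544 ÷ 15.999 = 0.040342 mol
Divide by the smallest (0.040342 mol): C 3.000, H 4.001, O 1.000

(A) C3H4O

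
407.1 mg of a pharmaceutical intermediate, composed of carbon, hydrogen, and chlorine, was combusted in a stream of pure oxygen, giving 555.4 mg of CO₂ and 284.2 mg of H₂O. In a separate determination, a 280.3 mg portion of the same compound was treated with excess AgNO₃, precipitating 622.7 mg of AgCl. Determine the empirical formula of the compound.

C2H5Cl

mol C = 0.5554 g CO₂ ÷ 44.009 g/mol = 0.012620 mol
mol H = 2 × 0.2842 g H₂O ÷ 18.015 g/mol = 0.031551 mol
From the AgCl data: mol Cl per gram of compound = (0.6227 ÷ 143.318) ÷ 0.2803 = 0.015501 mol/g, so in the 0.4071 g combustion sample mol Cl = 0.0063104 mol
Divide by the smallest (0.0063104 mol): C 2.000, H 5.000, Cl 1.000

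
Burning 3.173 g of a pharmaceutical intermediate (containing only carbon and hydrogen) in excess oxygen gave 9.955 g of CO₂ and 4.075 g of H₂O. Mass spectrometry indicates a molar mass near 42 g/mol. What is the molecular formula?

mol C = 9.955 g CO₂ ÷ 44.009 g/mol = 0.22620 mol
mol H = 2 × 4.075 g H₂O ÷ 18.015 g/mol = 0.45240 mol
Divide by the smallest (0.22620 mol): C 1.000, H 2.000
Empirical formula: CH2
Empirical-formula mass = 14.03 g/mol; 42 ÷ 14.03 ≈ 3, so the molecular formula is C3H6.

C3H6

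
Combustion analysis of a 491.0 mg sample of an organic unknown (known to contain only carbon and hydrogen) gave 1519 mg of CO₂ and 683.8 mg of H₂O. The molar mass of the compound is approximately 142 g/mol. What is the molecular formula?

C10H22

mol C = 1.519 g CO₂ ÷ 44.009 g/mol = 0.034516 mol
mol H = 2 × 0.6838 g H₂O ÷ 18.015 g/mol = 0.075915 mol
Divide by the smallest (0.034516 mol): C 1.000, H 2.199
Multiplying each by 5 gives whole numbers: C 5.00, H 11.00
Empirical formula: C5H11
Empirical-formula mass = 71.14 g/mol; 142 ÷ 71.14 ≈ 2, so the molecular formula is C10H22.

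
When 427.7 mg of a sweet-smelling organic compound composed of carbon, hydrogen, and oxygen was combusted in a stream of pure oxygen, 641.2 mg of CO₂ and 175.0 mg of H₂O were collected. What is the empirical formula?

C3H4O3

mol C = 0.6412 g CO₂ ÷ 44.009 g/mol = 0.014570 mol
mol H = 2 × 0.1750 g H₂O ÷ 18.015 g/mol = 0.019428 mol
mass O = 0.4277 − (0.17500 + 0.019584) = 0.23312 g → mol O = 0.23312 ÷ 15.999 = 0.014571 mol
Divide by the smallest (0.014570 mol): C 1.000, H 1.333, O 1.000
Multiplying each by 3 gives whole numbers: C 3.00, H 4.00, O 3.00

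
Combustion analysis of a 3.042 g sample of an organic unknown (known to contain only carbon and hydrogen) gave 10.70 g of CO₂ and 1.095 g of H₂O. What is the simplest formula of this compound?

C2H

mol C = 10.70 g CO₂ ÷ 44.009 g/mol = 0.24313 mol
mol H = 2 × 1.095 g H₂O ÷ 18.015 g/mol = 0.12157 mol
Divide by the smallest (0.12157 mol): C 2.000, H 1.000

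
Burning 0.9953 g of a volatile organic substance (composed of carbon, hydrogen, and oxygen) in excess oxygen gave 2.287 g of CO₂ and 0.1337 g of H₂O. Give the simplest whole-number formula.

C7H2O3

mol C = 2.287 g CO₂ ÷ 44.009 g/mol = 0.051967 mol
mol H = 2 × 0.1337 g H₂O ÷ 18.015 g/mol = 0.014843 mol
mass O = 0.9953 − (0.62417 + 0.014962) = 0.35617 g → mol O = 0.35617 ÷ 15.999 = 0.022262 mol
Divide by the smallest (0.014843 mol): C 3.501, H 1.000, O 1.500
Multiplying each by 2 gives whole numbers: C 7.00, H 2.00, O 3.00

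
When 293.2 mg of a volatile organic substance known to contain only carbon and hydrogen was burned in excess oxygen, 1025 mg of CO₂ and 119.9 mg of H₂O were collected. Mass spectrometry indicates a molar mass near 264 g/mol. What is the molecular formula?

mol C = 1.025 g CO₂ ÷ 44.009 g/mol = 0.023291 mol
mol H = 2 × 0.1199 g H₂O ÷ 18.015 g/mol = 0.013311 mol
Divide by the smallest (0.013311 mol): C 1.750, H 1.000
Multiplying each by 4 gives whole numbers: C 7.00, H 4.00
Empirical formula: C7H4
Empirical-formula mass = 88.11 g/mol; 264 ÷ 88.11 ≈ 3, so the molecular formula is C21H12.

C21H12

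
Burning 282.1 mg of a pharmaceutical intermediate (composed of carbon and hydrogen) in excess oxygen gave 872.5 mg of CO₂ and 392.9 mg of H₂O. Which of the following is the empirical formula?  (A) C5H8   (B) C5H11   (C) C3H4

(B) C5H11

mol C = 0.8725 g CO₂ ÷ 44.009 g/mol = 0.019825 mol
mol H = 2 × 0.3929 g H₂O ÷ 18.015 g/mol = 0.043619 mol
Divide by the smallest (0.019825 mol): C 1.000, H 2.200
Multiplying each by 5 gives whole numbers: C 5.00, H 11.00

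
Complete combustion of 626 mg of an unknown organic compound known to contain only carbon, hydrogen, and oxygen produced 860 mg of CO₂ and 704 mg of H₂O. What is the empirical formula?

mol C = 0.860 g CO₂ ÷ 44.009 g/mol = 0.01954 mol
mol H = 2 × 0.704 g H₂O ÷ 18.015 g/mol = 0.07816 mol
mass O = 0.626 − (0.2347 + 0.07878) = 0.3125 g → mol O = 0.3125 ÷ 15.999 = 0.01953 mol
Divide by the smallest (0.01953 mol): C 1.000, H 4.001, O 1.000

CH4O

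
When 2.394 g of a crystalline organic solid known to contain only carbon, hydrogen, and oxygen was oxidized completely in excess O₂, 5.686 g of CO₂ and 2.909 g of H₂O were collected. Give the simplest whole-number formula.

mol C = 5.686 g CO₂ ÷ 44.009 g/mol = 0.12920 mol
mol H = 2 × 2.909 g H₂O ÷ 18.015 g/mol = 0.32295 mol
mass O = 2.394 − (1.5518 + 0.32554) = 0.51663 g → mol O = 0.51663 ÷ 15.999 = 0.032292 mol
Divide by the smallest (0.032292 mol): C 4.001, H 10.001, O 1.000

C4H10O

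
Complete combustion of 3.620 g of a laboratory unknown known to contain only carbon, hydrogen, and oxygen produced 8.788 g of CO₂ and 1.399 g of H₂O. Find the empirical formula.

C9H7O3

mol C = 8.788 g CO₂ ÷ 44.009 g/mol = 0.19969 mol
mol H = 2 × 1.399 g H₂O ÷ 18.015 g/mol = 0.15532 mol
mass O = 3.620 − (2.3984 + 0.15656) = 1.0650 g → mol O = 1.0650 ÷ 15.999 = 0.066567 mol
Divide by the smallest (0.066567 mol): C 3.000, H 2.333, O 1.000
Multiplying each by 3 gives whole numbers: C 9.00, H 7.00, O 3.00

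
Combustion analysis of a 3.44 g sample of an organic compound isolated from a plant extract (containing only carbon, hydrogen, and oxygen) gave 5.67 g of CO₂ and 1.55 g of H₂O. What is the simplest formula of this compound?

C6H8O5

mol C = 5.67 g CO₂ ÷ 44.009 g/mol = 0.1288 mol
mol H = 2 × 1.55 g H₂O ÷ 18.015 g/mol = 0.1721 mol
mass O = 3.44 − (1.547 + 0.1735) = 1.719 g → mol O = 1.719 ÷ 15.999 = 0.1074 mol
Divide by the smallest (0.1074 mol): C 1.199, H 1.601, O 1.000
Multiplying each by 5 gives whole numbers: C 6.00, H 8.01, O 5.00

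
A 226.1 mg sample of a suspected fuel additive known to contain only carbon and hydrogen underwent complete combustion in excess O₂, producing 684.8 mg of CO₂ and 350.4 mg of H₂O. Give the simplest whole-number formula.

mol C = 0.6848 g CO₂ ÷ 44.009 g/mol = 0.015560 mol
mol H = 2 × 0.3504 g H₂O ÷ 18.015 g/mol = 0.038901 mol
Divide by the smallest (0.015560 mol): C 1.000, H 2.500
Multiplying each by 2 gives whole numbers: C 2.00, H 5.00

C2H5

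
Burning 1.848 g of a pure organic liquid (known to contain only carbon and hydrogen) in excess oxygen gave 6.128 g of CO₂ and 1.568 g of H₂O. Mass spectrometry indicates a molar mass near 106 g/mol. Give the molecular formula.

mol C = 6.128 g CO₂ ÷ 44.009 g/mol = 0.13924 mol
mol H = 2 × 1.568 g H₂O ÷ 18.015 g/mol = 0.17408 mol
Divide by the smallest (0.13924 mol): C 1.000, H 1.250
Multiplying each by 4 gives whole numbers: C 4.00, H 5.00
Empirical formula: C4H5
Empirical-formula mass = 53.08 g/mol; 106 ÷ 53.08 ≈ 2, so the molecular formula is C8H10.

C8H10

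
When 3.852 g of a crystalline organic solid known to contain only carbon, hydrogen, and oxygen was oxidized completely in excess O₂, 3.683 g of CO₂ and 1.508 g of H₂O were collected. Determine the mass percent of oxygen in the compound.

mol C = 3.683 g CO₂ ÷ 44.009 g/mol = 0.083687 mol
mol H = 2 × 1.508 g H₂O ÷ 18.015 g/mol = 0.16742 mol
mass O = 3.852 − (1.0052 + 0.16876) = 2.6781 g → mol O = 2.6781 ÷ 15.999 = 0.16739 mol
mass % O = 2.6781 g ÷ 3.852 g × 100%

69.52%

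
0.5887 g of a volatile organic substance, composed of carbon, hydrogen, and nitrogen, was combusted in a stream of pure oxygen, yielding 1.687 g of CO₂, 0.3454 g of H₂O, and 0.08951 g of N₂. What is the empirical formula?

mol C = 1.687 g CO₂ ÷ 44.009 g/mol = 0.038333 mol
mol H = 2 × 0.3454 g H₂O ÷ 18.015 g/mol = 0.038346 mol
mol N = 2 × 0.08951 g N₂ ÷ 28.014 g/mol = 0.0063904 mol
Divide by the smallest (0.0063904 mol): C 5.999, H 6.001, N 1.000

C6H6N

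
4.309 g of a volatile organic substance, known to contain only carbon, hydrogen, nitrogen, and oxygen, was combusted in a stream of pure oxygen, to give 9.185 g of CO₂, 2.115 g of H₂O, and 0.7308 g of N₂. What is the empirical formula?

mol C = 9.185 g CO₂ ÷ 44.009 g/mol = 0.20871 mol
mol H = 2 × 2.115 g H₂O ÷ 18.015 g/mol = 0.23480 mol
mol N = 2 × 0.7308 g N₂ ÷ 28.014 g/mol = 0.052174 mol
mass O = 4.309 − (2.5068 + 0.23668 + 0.73080) = 0.83473 g → mol O = 0.83473 ÷ 15.999 = 0.052174 mol
Divide by the smallest (0.052174 mol): C 4.000, H 4.500, N 1.000, O 1.000
Multiplying each by 2 gives whole numbers: C 8.00, H 9.00, N 2.00, O 2.00

C8H9N2O2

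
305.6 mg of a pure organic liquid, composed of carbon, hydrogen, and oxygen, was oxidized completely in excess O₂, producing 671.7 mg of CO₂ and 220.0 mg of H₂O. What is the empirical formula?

mol C = 0.6717 g CO₂ ÷ 44.009 g/mol = 0.015263 mol
mol H = 2 × 0.2200 g H₂O ÷ 18.015 g/mol = 0.024424 mol
mass O = 0.3056 − (0.18332 + 0.024619) = 0.097659 g → mol O = 0.097659 ÷ 15.999 = 0.0061041 mol
Divide by the smallest (0.0061041 mol): C 2.500, H 4.001, O 1.000
Multiplying each by 2 gives whole numbers: C 5.00, H 8.00, O 2.00

C5H8O2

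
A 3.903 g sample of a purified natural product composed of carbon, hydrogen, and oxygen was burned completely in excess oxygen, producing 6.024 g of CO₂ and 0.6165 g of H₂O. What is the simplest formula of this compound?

mol C = 6.024 g CO₂ ÷ 44.009 g/mol = 0.13688 mol
mol H = 2 × 0.6165 g H₂O ÷ 18.015 g/mol = 0.068443 mol
mass O = 3.903 − (1.6441 + 0.068991) = 2.1899 g → mol O = 2.1899 ÷ 15.999 = 0.13688 mol
Divide by the smallest (0.068443 mol): C 2.000, H 1.000, O 2.000

C2HO2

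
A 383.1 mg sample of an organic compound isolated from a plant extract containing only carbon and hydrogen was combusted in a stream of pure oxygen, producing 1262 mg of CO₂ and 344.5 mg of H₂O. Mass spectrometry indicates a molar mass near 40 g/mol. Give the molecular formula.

C3H4

mol C = 1.262 g CO₂ ÷ 44.009 g/mol = 0.028676 mol
mol H = 2 × 0.3445 g H₂O ÷ 18.015 g/mol = 0.038246 mol
Divide by the smallest (0.028676 mol): C 1.000, H 1.334
Multiplying each by 3 gives whole numbers: C 3.00, H 4.00
Empirical formula: C3H4
Empirical-formula mass = 40.06 g/mol; 40 ÷ 40.06 ≈ 1, so the molecular formula is C3H4.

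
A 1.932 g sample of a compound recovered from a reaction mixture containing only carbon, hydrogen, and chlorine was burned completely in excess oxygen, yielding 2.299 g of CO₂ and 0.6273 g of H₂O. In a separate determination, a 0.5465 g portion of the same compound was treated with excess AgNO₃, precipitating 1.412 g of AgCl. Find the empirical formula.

mol C = 2.299 g CO₂ ÷ 44.009 g/mol = 0.052239 mol
mol H = 2 × 0.6273 g H₂O ÷ 18.015 g/mol = 0.069642 mol
From the AgCl data: mol Cl per gram of compound = (1.412 ÷ 143.318) ÷ 0.5465 = 0.018028 mol/g, so in the 1.932 g combustion sample mol Cl = 0.034830 mol
Divide by the smallest (0.034830 mol): C 1.500, H 1.999, Cl 1.000
Multiplying each by 2 gives whole numbers: C 3.00, H 4.00, Cl 2.00

C3H4Cl2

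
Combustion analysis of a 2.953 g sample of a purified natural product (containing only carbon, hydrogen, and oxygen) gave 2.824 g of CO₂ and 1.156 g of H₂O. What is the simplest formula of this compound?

mol C = 2.824 g CO₂ ÷ 44.009 g/mol = 0.064169 mol
mol H = 2 × 1.156 g H₂O ÷ 18.015 g/mol = 0.12834 mol
mass O = 2.953 − (0.77073 + 0.12936) = 2.0529 g → mol O = 2.0529 ÷ 15.999 = 0.12831 mol
Divide by the smallest (0.064169 mol): C 1.000, H 2.000, O 2.000

CH2O2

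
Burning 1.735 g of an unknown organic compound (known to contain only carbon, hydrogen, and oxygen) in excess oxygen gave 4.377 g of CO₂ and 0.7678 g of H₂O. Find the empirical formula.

C7H6O2

mol C = 4.377 g CO₂ ÷ 44.009 g/mol = 0.099457 mol
mol H = 2 × 0.7678 g H₂O ÷ 18.015 g/mol = 0.085240 mol
mass O = 1.735 − (1.1946 + 0.085922) = 0.45450 g → mol O = 0.45450 ÷ 15.999 = 0.028408 mol
Divide by the smallest (0.028408 mol): C 3.501, H 3.001, O 1.000
Multiplying each by 2 gives whole numbers: C 7.00, H 6.00, O 2.00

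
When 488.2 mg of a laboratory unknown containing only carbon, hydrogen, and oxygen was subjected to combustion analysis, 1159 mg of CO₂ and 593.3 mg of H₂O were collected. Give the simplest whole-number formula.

mol C = 1.159 g CO₂ ÷ 44.009 g/mol = 0.026336 mol
mol H = 2 × 0.5933 g H₂O ÷ 18.015 g/mol = 0.065867 mol
mass O = 0.4882 − (0.31632 + 0.066394) = 0.10549 g → mol O = 0.10549 ÷ 15.999 = 0.0065935 mol
Divide by the smallest (0.0065935 mol): C 3.994, H 9.990, O 1.000

C4H10O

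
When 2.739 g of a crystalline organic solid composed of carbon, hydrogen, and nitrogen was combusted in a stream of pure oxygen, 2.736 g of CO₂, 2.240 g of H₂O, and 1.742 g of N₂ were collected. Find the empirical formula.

CH4N2

mol C = 2.736 g CO₂ ÷ 44.009 g/mol = 0.062169 mol
mol H = 2 × 2.240 g H₂O ÷ 18.015 g/mol = 0.24868 mol
mol N = 2 × 1.742 g N₂ ÷ 28.014 g/mol = 0.12437 mol
Divide by the smallest (0.062169 mol): C 1.000, H 4.000, N 2.000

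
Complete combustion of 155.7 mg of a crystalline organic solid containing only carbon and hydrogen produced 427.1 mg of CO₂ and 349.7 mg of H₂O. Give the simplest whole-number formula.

CH4

mol C = 0.4271 g CO₂ ÷ 44.009 g/mol = 0.0097048 mol
mol H = 2 × 0.3497 g H₂O ÷ 18.015 g/mol = 0.038823 mol
Divide by the smallest (0.0097048 mol): C 1.000, H 4.000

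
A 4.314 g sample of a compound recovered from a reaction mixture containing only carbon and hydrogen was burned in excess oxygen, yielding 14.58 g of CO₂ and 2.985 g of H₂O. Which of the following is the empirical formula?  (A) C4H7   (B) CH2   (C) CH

mol C = 14.58 g CO₂ ÷ 44.009 g/mol = 0.33130 mol
mol H = 2 × 2.985 g H₂O ÷ 18.015 g/mol = 0.33139 mol
Divide by the smallest (0.33130 mol): C 1.000, H 1.000

(C) CH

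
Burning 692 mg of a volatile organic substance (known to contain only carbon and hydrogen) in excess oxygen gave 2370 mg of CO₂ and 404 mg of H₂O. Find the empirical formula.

C6H5

mol C = 2.37 g CO₂ ÷ 44.009 g/mol = 0.05385 mol
mol H = 2 × 0.404 g H₂O ÷ 18.015 g/mol = 0.04485 mol
Divide by the smallest (0.04485 mol): C 1.201, H 1.000
Multiplying each by 5 gives whole numbers: C 6.00, H 5.00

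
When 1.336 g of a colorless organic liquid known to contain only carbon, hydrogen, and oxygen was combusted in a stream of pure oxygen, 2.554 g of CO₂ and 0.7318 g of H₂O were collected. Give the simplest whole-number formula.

C5H7O3

mol C = 2.554 g CO₂ ÷ 44.009 g/mol = 0.058034 mol
mol H = 2 × 0.7318 g H₂O ÷ 18.015 g/mol = 0.081243 mol
mass O = 1.336 − (0.69704 + 0.081893) = 0.55707 g → mol O = 0.55707 ÷ 15.999 = 0.034819 mol
Divide by the smallest (0.034819 mol): C 1.667, H 2.333, O 1.000
Multiplying each by 3 gives whole numbers: C 5.00, H 7.00, O 3.00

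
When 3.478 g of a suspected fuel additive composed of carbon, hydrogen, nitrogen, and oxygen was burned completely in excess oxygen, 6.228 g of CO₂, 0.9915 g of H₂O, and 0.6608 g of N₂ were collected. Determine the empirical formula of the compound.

C9H7N3O4

mol C = 6.228 g CO₂ ÷ 44.009 g/mol = 0.14152 mol
mol H = 2 × 0.9915 g H₂O ÷ 18.015 g/mol = 0.11007 mol
mol N = 2 × 0.6608 g N₂ ÷ 28.014 g/mol = 0.047176 mol
mass O = 3.478 − (1.6998 + 0.11096 + 0.66080) = 1.0065 g → mol O = 1.0065 ÷ 15.999 = 0.062910 mol
Divide by the smallest (0.047176 mol): C 3.000, H 2.333, N 1.000, O 1.333
Multiplying each by 3 gives whole numbers: C 9.00, H 7.00, N 3.00, O 4.00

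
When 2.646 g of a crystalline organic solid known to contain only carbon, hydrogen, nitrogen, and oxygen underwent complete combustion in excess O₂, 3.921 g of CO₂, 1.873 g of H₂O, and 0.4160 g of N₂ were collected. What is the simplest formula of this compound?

mol C = 3.921 g CO₂ ÷ 44.009 g/mol = 0.089095 mol
mol H = 2 × 1.873 g H₂O ÷ 18.015 g/mol = 0.20794 mol
mol N = 2 × 0.4160 g N₂ ÷ 28.014 g/mol = 0.029699 mol
mass O = 2.646 − (1.0701 + 0.20960 + 0.41600) = 0.95027 g → mol O = 0.95027 ÷ 15.999 = 0.059396 mol
Divide by the smallest (0.029699 mol): C 3.000, H 7.001, N 1.000, O 2.000

C3H7NO2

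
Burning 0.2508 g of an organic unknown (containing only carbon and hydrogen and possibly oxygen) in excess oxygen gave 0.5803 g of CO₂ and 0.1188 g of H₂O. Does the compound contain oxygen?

yes

mol C = 0.5803 g CO₂ ÷ 44.009 g/mol = 0.013186 mol
mol H = 2 × 0.1188 g H₂O ÷ 18.015 g/mol = 0.013189 mol
C and H account for only 0.17167 g of the 0.2508 g sample; the remaining 0.079129 g must be oxygen.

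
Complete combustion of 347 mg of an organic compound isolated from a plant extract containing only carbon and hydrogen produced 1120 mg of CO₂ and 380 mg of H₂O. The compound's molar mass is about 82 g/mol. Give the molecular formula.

mol C = 1.12 g CO₂ ÷ 44.009 g/mol = 0.02545 mol
mol H = 2 × 0.380 g H₂O ÷ 18.015 g/mol = 0.04219 mol
Divide by the smallest (0.02545 mol): C 1.000, H 1.658
Multiplying each by 3 gives whole numbers: C 3.00, H 4.97
Empirical formula: C3H5
Empirical-formula mass = 41.07 g/mol; 82 ÷ 41.07 ≈ 2, so the molecular formula is C6H10.

C6H10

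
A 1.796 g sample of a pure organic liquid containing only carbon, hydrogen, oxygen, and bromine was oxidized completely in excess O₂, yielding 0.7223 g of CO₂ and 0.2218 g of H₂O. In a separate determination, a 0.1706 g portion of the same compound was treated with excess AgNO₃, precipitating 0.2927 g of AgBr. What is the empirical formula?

mol C = 0.7223 g CO₂ ÷ 44.009 g/mol = 0.016413 mol
mol H = 2 × 0.2218 g H₂O ÷ 18.015 g/mol = 0.024624 mol
From the AgBr data: mol Br per gram of compound = (0.2927 ÷ 187.772) ÷ 0.1706 = 0.0091372 mol/g, so in the 1.796 g combustion sample mol Br = 0.016410 mol
mass O = 1.796 − (0.19713 + 0.024821 + 1.3113) = 0.26279 g → mol O = 0.26279 ÷ 15.999 = 0.016425 mol
Divide by the smallest (0.016410 mol): C 1.000, H 1.501, Br 1.000, O 1.001
Multiplying each by 2 gives whole numbers: C 2.00, H 3.00, Br 2.00, O 2.00

C2H3Br2O2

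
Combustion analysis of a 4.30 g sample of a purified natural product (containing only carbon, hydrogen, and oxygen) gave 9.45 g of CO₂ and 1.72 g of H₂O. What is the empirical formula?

C9H8O4

mol C = 9.45 g CO₂ ÷ 44.009 g/mol = 0.2147 mol
mol H = 2 × 1.72 g H₂O ÷ 18.015 g/mol = 0.1910 mol
mass O = 4.30 − (2.579 + 0.1925) = 1.528 g → mol O = 1.528 ÷ 15.999 = 0.09553 mol
Divide by the smallest (0.09553 mol): C 2.248, H 1.999, O 1.000
Multiplying each by 4 gives whole numbers: C 8.99, H 8.00, O 4.00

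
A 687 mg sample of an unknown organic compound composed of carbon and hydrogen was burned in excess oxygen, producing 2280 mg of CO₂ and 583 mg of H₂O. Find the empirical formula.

mol C = 2.28 g CO₂ ÷ 44.009 g/mol = 0.05181 mol
mol H = 2 × 0.583 g H₂O ÷ 18.015 g/mol = 0.06472 mol
Divide by the smallest (0.05181 mol): C 1.000, H 1.249
Multiplying each by 4 gives whole numbers: C 4.00, H 5.00

C4H5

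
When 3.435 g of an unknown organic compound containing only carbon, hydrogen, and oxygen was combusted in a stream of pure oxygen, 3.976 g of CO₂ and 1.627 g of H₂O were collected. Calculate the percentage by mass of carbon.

31.59%

mol C = 3.976 g CO₂ ÷ 44.009 g/mol = 0.090345 mol
mol H = 2 × 1.627 g H₂O ÷ 18.015 g/mol = 0.18063 mol
mass O = 3.435 − (1.0851 + 0.18207) = 2.1678 g → mol O = 2.1678 ÷ 15.999 = 0.13550 mol
mass % C = 1.0851 g ÷ 3.435 g × 100%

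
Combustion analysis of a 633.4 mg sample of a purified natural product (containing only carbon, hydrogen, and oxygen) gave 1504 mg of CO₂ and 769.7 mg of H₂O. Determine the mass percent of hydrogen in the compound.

13.60%

mol C = 1.504 g CO₂ ÷ 44.009 g/mol = 0.034175 mol
mol H = 2 × 0.7697 g H₂O ÷ 18.015 g/mol = 0.085451 mol
mass O = 0.6334 − (0.41047 + 0.086135) = 0.13679 g → mol O = 0.13679 ÷ 15.999 = 0.0085500 mol
mass % H = 0.086135 g ÷ 0.6334 g × 100%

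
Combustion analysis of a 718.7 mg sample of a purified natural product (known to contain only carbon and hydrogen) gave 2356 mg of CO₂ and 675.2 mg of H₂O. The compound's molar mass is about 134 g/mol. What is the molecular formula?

mol C = 2.356 g CO₂ ÷ 44.009 g/mol = 0.053535 mol
mol H = 2 × 0.6752 g H₂O ÷ 18.015 g/mol = 0.074960 mol
Divide by the smallest (0.053535 mol): C 1.000, H 1.400
Multiplying each by 5 gives whole numbers: C 5.00, H 7.00
Empirical formula: C5H7
Empirical-formula mass = 67.11 g/mol; 134 ÷ 67.11 ≈ 2, so the molecular formula is C10H14.

C10H14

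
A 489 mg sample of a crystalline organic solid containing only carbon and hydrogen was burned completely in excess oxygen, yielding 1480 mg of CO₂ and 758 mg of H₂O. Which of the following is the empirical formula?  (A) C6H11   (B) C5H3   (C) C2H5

(C) C2H5

mol C = 1.48 g CO₂ ÷ 44.009 g/mol = 0.03363 mol
mol H = 2 × 0.758 g H₂O ÷ 18.015 g/mol = 0.08415 mol
Divide by the smallest (0.03363 mol): C 1.000, H 2.502
Multiplying each by 2 gives whole numbers: C 2.00, H 5.00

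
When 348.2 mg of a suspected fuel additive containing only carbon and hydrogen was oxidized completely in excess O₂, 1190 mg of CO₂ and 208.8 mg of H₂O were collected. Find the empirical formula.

mol C = 1.190 g CO₂ ÷ 44.009 g/mol = 0.027040 mol
mol H = 2 × 0.2088 g H₂O ÷ 18.015 g/mol = 0.023181 mol
Divide by the smallest (0.023181 mol): C 1.166, H 1.000
Multiplying each by 6 gives whole numbers: C 7.00, H 6.00

C7H6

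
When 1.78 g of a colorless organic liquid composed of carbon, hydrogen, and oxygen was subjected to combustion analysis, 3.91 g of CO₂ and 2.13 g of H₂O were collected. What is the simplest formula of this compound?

C3H8O

mol C = 3.91 g CO₂ ÷ 44.009 g/mol = 0.08885 mol
mol H = 2 × 2.13 g H₂O ÷ 18.015 g/mol = 0.2365 mol
mass O = 1.78 − (1.067 + 0.2384) = 0.4745 g → mol O = 0.4745 ÷ 15.999 = 0.02966 mol
Divide by the smallest (0.02966 mol): C 2.996, H 7.973, O 1.000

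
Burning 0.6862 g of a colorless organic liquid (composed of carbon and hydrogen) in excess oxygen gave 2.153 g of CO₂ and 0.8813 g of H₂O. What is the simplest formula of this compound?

CH2

mol C = 2.153 g CO₂ ÷ 44.009 g/mol = 0.048922 mol
mol H = 2 × 0.8813 g H₂O ÷ 18.015 g/mol = 0.097841 mol
Divide by the smallest (0.048922 mol): C 1.000, H 2.000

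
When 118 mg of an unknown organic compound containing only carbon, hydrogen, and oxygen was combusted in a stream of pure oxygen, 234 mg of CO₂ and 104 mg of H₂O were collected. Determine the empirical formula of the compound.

C6H13O3

mol C = 0.234 g CO₂ ÷ 44.009 g/mol = 0.005317 mol
mol H = 2 × 0.104 g H₂O ÷ 18.015 g/mol = 0.01155 mol
mass O = 0.118 − (0.06386 + 0.01164) = 0.04250 g → mol O = 0.04250 ÷ 15.999 = 0.002656 mol
Divide by the smallest (0.002656 mol): C 2.002, H 4.347, O 1.000
Multiplying each by 3 gives whole numbers: C 6.01, H 13.04, O 3.00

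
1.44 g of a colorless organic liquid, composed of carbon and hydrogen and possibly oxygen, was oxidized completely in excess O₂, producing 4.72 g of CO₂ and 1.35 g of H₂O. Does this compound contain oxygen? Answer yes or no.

mol C = 4.72 g CO₂ ÷ 44.009 g/mol = 0.1073 mol
mol H = 2 × 1.35 g H₂O ÷ 18.015 g/mol = 0.1499 mol
C and H together account for 1.439 g — essentially the entire 1.44 g sample — so the compound contains no oxygen.

no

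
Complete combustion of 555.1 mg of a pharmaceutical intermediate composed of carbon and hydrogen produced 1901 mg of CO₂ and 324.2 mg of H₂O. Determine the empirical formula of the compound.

C6H5

mol C = 1.901 g CO₂ ÷ 44.009 g/mol = 0.043196 mol
mol H = 2 × 0.3242 g H₂O ÷ 18.015 g/mol = 0.035992 mol
Divide by the smallest (0.035992 mol): C 1.200, H 1.000
Multiplying each by 5 gives whole numbers: C 6.00, H 5.00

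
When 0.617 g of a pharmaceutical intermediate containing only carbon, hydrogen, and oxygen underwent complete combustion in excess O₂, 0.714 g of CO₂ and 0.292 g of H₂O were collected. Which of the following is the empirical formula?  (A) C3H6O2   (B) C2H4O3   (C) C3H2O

mol C = 0.714 g CO₂ ÷ 44.009 g/mol = 0.01622 mol
mol H = 2 × 0.292 g H₂O ÷ 18.015 g/mol = 0.03242 mol
mass O = 0.617 − (0.1949 + 0.03268) = 0.3895 g → mol O = 0.3895 ÷ 15.999 = 0.02434 mol
Divide by the smallest (0.01622 mol): C 1.000, H 1.998, O 1.500
Multiplying each by 2 gives whole numbers: C 2.00, H 4.00, O 3.00

(B) C2H4O3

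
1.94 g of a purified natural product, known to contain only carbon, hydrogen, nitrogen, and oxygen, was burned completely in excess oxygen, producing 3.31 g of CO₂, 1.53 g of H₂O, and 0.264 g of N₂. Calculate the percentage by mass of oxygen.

mol C = 3.31 g CO₂ ÷ 44.009 g/mol = 0.07521 mol
mol H = 2 × 1.53 g H₂O ÷ 18.015 g/mol = 0.1699 mol
mol N = 2 × 0.264 g N₂ ÷ 28.014 g/mol = 0.01885 mol
mass O = 1.94 − (0.9034 + 0.1712 + 0.2640) = 0.6014 g → mol O = 0.6014 ÷ 15.999 = 0.03759 mol
mass % O = 0.6014 g ÷ 1.94 g × 100%

31.0%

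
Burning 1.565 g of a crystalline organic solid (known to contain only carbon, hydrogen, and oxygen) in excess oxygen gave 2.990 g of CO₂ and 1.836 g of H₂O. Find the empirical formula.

mol C = 2.990 g CO₂ ÷ 44.009 g/mol = 0.067941 mol
mol H = 2 × 1.836 g H₂O ÷ 18.015 g/mol = 0.20383 mol
mass O = 1.565 − (0.81604 + 0.20546) = 0.54350 g → mol O = 0.54350 ÷ 15.999 = 0.033971 mol
Divide by the smallest (0.033971 mol): C 2.000, H 6.000, O 1.000

C2H6O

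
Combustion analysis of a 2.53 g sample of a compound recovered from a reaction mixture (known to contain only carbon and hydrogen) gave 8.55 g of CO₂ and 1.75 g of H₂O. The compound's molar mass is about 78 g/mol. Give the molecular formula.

C6H6

mol C = 8.55 g CO₂ ÷ 44.009 g/mol = 0.1943 mol
mol H = 2 × 1.75 g H₂O ÷ 18.015 g/mol = 0.1943 mol
Divide by the smallest (0.1943 mol): C 1.000, H 1.000
Empirical formula: CH
Empirical-formula mass = 13.02 g/mol; 78 ÷ 13.02 ≈ 6, so the molecular formula is C6H6.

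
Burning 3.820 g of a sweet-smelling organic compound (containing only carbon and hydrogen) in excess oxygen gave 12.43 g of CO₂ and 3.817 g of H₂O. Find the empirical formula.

C2H3

mol C = 12.43 g CO₂ ÷ 44.009 g/mol = 0.28244 mol
mol H = 2 × 3.817 g H₂O ÷ 18.015 g/mol = 0.42376 mol
Divide by the smallest (0.28244 mol): C 1.000, H 1.500
Multiplying each by 2 gives whole numbers: C 2.00, H 3.00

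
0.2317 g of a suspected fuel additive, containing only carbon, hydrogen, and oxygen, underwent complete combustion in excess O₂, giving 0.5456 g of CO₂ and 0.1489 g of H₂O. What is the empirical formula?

C3H4O

mol C = 0.5456 g CO₂ ÷ 44.009 g/mol = 0.012397 mol
mol H = 2 × 0.1489 g H₂O ÷ 18.015 g/mol = 0.016531 mol
mass O = 0.2317 − (0.14891 + 0.016663) = 0.066131 g → mol O = 0.066131 ÷ 15.999 = 0.0041335 mol
Divide by the smallest (0.0041335 mol): C 2.999, H 3.999, O 1.000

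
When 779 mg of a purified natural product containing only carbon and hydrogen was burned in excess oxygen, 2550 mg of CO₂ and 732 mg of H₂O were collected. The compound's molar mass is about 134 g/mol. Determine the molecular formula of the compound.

C10H14

mol C = 2.55 g CO₂ ÷ 44.009 g/mol = 0.05794 mol
mol H = 2 × 0.732 g H₂O ÷ 18.015 g/mol = 0.08127 mol
Divide by the smallest (0.05794 mol): C 1.000, H 1.403
Multiplying each by 5 gives whole numbers: C 5.00, H 7.01
Empirical formula: C5H7
Empirical-formula mass = 67.11 g/mol; 134 ÷ 67.11 ≈ 2, so the molecular formula is C10H14.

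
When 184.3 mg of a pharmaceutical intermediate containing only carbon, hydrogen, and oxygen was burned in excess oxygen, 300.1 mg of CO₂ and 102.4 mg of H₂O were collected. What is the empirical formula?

C6H10O5

mol C = 0.3001 g CO₂ ÷ 44.009 g/mol = 0.0068191 mol
mol H = 2 × 0.1024 g H₂O ÷ 18.015 g/mol = 0.011368 mol
mass O = 0.1843 − (0.081904 + 0.011459) = 0.090937 g → mol O = 0.090937 ÷ 15.999 = 0.0056839 mol
Divide by the smallest (0.0056839 mol): C 1.200, H 2.000, O 1.000
Multiplying each by 5 gives whole numbers: C 6.00, H 10.00, O 5.00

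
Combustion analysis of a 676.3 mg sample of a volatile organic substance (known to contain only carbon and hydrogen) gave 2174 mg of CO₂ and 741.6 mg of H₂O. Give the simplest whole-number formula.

mol C = 2.174 g CO₂ ÷ 44.009 g/mol = 0.049399 mol
mol H = 2 × 0.7416 g H₂O ÷ 18.015 g/mol = 0.082331 mol
Divide by the smallest (0.049399 mol): C 1.000, H 1.667
Multiplying each by 3 gives whole numbers: C 3.00, H 5.00

C3H5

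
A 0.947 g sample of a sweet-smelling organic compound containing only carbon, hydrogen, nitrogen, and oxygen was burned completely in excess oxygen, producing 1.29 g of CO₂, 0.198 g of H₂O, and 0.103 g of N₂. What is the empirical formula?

C4H3NO4

mol C = 1.29 g CO₂ ÷ 44.009 g/mol = 0.02931 mol
mol H = 2 × 0.198 g H₂O ÷ 18.015 g/mol = 0.02198 mol
mol N = 2 × 0.103 g N₂ ÷ 28.014 g/mol = 0.007353 mol
mass O = 0.947 − (0.3521 + 0.02216 + 0.1030) = 0.4698 g → mol O = 0.4698 ÷ 15.999 = 0.02936 mol
Divide by the smallest (0.007353 mol): C 3.986, H 2.989, N 1.000, O 3.993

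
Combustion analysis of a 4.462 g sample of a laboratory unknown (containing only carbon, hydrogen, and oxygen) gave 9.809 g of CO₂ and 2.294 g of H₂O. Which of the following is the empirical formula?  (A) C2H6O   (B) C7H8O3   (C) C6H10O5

(B) C7H8O3

mol C = 9.809 g CO₂ ÷ 44.009 g/mol = 0.22289 mol
mol H = 2 × 2.294 g H₂O ÷ 18.015 g/mol = 0.25468 mol
mass O = 4.462 − (2.6771 + 0.25671) = 1.5282 g → mol O = 1.5282 ÷ 15.999 = 0.095518 mol
Divide by the smallest (0.095518 mol): C 2.333, H 2.666, O 1.000
Multiplying each by 3 gives whole numbers: C 7.00, H 8.00, O 3.00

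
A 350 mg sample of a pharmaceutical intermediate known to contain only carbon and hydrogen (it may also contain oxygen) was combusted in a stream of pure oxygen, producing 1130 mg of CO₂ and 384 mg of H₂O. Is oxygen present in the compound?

no

mol C = 1.13 g CO₂ ÷ 44.009 g/mol = 0.02568 mol
mol H = 2 × 0.384 g H₂O ÷ 18.015 g/mol = 0.04263 mol
C and H together account for 0.3514 g — essentially the entire 0.350 g sample — so the compound contains no oxygen.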